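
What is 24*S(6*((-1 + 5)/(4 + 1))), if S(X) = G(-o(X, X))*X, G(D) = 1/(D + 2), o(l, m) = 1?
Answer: 576/5 ≈ 115.20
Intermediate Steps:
G(D) = 1/(2 + D)
S(X) = X (S(X) = X/(2 - 1*1) = X/(2 - 1) = X/1 = 1*X = X)
24*S(6*((-1 + 5)/(4 + 1))) = 24*(6*((-1 + 5)/(4 + 1))) = 24*(6*(4/5)) = 24*(24/5) = 576/5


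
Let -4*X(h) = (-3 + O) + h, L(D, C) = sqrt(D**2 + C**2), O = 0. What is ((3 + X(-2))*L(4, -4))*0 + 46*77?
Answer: 3542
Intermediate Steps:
L(D, C) = sqrt(C**2 + D**2)
X(h) = 3/4 - h/4 (X(h) = -((-3 + 0) + h)/4 = -(-3 + h)/4 = 3/4 - h/4)
((3 + X(-2))*L(4, -4))*0 + 46*77 = ((3 + (3/4 - 1/4*(-2)))*sqrt((-4)**2 + 4**2))*0 + 46*77 = ((3 + (3/4 + 1/2))*sqrt(16 + 16))*0 + 3542 = ((3 + 5/4)*sqrt(32))*0 + 3542 = (17*(4*sqrt(2))/4)*0 + 3542 = (17*sqrt(2))*0 + 3542 = 0 + 3542 = 3542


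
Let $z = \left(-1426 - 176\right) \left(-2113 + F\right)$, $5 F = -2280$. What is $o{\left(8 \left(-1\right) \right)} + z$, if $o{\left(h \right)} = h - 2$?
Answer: $4115528$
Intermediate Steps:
$F = -456$ ($F = \frac{1}{5} \left(-2280\right) = -456$)
$o{\left(h \right)} = -2 + h$
$z = 4115538$ ($z = \left(-1426 - 176\right) \left(-2113 - 456\right) = \left(-1602\right) \left(-2569\right) = 4115538$)
$o{\left(8 \left(-1\right) \right)} + z = \left(-2 + 8 \left(-1\right)\right) + 4115538 = \left(-2 - 8\right) + 4115538 = -10 + 4115538 = 4115528$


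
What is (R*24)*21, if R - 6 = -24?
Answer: -9072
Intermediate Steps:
R = -18 (R = 6 - 24 = -18)
(R*24)*21 = -18*24*21 = -432*21 = -9072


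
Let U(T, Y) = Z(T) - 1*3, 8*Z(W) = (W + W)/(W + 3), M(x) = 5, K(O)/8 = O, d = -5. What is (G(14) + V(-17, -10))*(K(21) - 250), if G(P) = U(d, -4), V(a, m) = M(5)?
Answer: -861/4 ≈ -215.25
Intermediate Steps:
K(O) = 8*O
Z(W) = W/(4*(3 + W)) (Z(W) = ((W + W)/(W + 3))/8 = ((2*W)/(3 + W))/8 = (2*W/(3 + W))/8 = W/(4*(3 + W)))
U(T, Y) = -3 + T/(4*(3 + T)) (U(T, Y) = T/(4*(3 + T)) - 1*3 = T/(4*(3 + T)) - 3 = -3 + T/(4*(3 + T)))
V(a, m) = 5
G(P) = -19/8 (G(P) = (-36 - 11*(-5))/(4*(3 - 5)) = (¼)*(-36 + 55)/(-2) = (¼)*(-½)*19 = -19/8)
(G(14) + V(-17, -10))*(K(21) - 250) = (-19/8 + 5)*(8*21 - 250) = 21*(168 - 250)/8 = (21/8)*(-82) = -861/4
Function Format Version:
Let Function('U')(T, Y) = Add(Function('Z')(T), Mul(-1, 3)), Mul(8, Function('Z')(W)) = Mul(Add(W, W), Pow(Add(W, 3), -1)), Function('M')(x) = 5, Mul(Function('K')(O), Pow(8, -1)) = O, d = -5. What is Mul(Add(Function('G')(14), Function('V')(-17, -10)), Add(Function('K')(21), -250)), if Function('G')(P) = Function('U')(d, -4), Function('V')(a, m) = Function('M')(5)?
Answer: Rational(-861, 4) ≈ -215.25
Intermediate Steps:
Function('K')(O) = Mul(8, O)
Function('Z')(W) = Mul(Rational(1, 4), W, Pow(Add(3, W), -1)) (Function('Z')(W) = Mul(Rational(1, 8), Mul(Add(W, W), Pow(Add(W, 3), -1))) = Mul(Rational(1, 8), Mul(Mul(2, W), Pow(Add(3, W), -1))) = Mul(Rational(1, 8), Mul(2, W, Pow(Add(3, W), -1))) = Mul(Rational(1, 4), W, Pow(Add(3, W), -1)))
Function('U')(T, Y) = Add(-3, Mul(Rational(1, 4), T, Pow(Add(3, T), -1))) (Function('U')(T, Y) = Add(Mul(Rational(1, 4), T, Pow(Add(3, T), -1)), Mul(-1, 3)) = Add(Mul(Rational(1, 4), T, Pow(Add(3, T), -1)), -3) = Add(-3, Mul(Rational(1, 4), T, Pow(Add(3, T), -1))))
Function('V')(a, m) = 5
Function('G')(P) = Rational(-19, 8) (Function('G')(P) = Mul(Rational(1, 4), Pow(Add(3, -5), -1), Add(-36, Mul(-11, -5))) = Mul(Rational(1, 4), Pow(-2, -1), Add(-36, 55)) = Mul(Rational(1, 4), Rational(-1, 2), 19) = Rational(-19, 8))
Mul(Add(Function('G')(14), Function('V')(-17, -10)), Add(Function('K')(21), -250)) = Mul(Add(Rational(-19, 8), 5), Add(Mul(8, 21), -250)) = Mul(Rational(21, 8), Add(168, -250)) = Mul(Rational(21, 8), -82) = Rational(-861, 4)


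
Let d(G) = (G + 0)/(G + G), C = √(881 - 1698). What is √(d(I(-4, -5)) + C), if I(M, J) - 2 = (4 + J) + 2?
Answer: √(2 + 4*I*√817)/2 ≈ 3.8136 + 3.7475*I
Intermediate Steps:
I(M, J) = 8 + J (I(M, J) = 2 + ((4 + J) + 2) = 2 + (6 + J) = 8 + J)
C = I*√817 (C = √(-817) = I*√817 ≈ 28.583*I)
d(G) = ½ (d(G) = G/((2*G)) = G*(1/(2*G)) = ½)
√(d(I(-4, -5)) + C) = √(½ + I*√817)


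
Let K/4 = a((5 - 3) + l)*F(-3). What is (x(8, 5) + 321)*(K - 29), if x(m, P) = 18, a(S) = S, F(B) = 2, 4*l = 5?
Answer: -1017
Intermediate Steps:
l = 5/4 (l = (¼)*5 = 5/4 ≈ 1.2500)
K = 26 (K = 4*(((5 - 3) + 5/4)*2) = 4*((2 + 5/4)*2) = 4*((13/4)*2) = 4*(13/2) = 26)
(x(8, 5) + 321)*(K - 29) = (18 + 321)*(26 - 29) = 339*(-3) = -1017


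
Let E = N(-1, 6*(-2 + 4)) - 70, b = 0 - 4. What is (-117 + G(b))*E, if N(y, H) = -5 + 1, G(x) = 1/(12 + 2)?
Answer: 60569/7 ≈ 8652.7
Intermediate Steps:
b = -4
G(x) = 1/14
N(y, H) = -4
E = -74 (E = -4 - 70 = -74)
(-117 + G(b))*E = (-117 + 1/14)*(-74) = -1637/14*(-74) = 60569/7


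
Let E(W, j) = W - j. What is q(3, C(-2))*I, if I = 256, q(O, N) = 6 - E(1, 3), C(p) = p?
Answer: 2048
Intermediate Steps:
q(O, N) = 8 (q(O, N) = 6 - (1 - 1*3) = 6 - (1 - 3) = 6 - 1*(-2) = 6 + 2 = 8)
q(3, C(-2))*I = 8*256 = 2048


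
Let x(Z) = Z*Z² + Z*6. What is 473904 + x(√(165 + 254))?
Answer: 473904 + 425*√419 ≈ 4.8260e+5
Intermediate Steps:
x(Z) = Z³ + 6*Z
473904 + x(√(165 + 254)) = 473904 + √(165 + 254)*(6 + (√(165 + 254))²) = 473904 + √419*(6 + (√419)²) = 473904 + √419*(6 + 419) = 473904 + √419*425 = 473904 + 425*√419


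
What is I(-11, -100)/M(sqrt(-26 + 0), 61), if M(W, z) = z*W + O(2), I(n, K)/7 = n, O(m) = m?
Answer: -77/48375 + 4697*I*sqrt(26)/96750 ≈ -0.0015917 + 0.24755*I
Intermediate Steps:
I(n, K) = 7*n
M(W, z) = 2 + W*z (M(W, z) = z*W + 2 = W*z + 2 = 2 + W*z)
I(-11, -100)/M(sqrt(-26 + 0), 61) = (7*(-11))/(2 + sqrt(-26 + 0)*61) = -77/(2 + sqrt(-26)*61) = -77/(2 + (I*sqrt(26))*61) = -77/(2 + 61*I*sqrt(26))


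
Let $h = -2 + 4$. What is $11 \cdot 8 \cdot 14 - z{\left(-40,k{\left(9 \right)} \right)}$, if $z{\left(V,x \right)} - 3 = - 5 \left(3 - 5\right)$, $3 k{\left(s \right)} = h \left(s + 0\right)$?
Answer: $1219$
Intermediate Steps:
$h = 2$
$k{\left(s \right)} = \frac{2 s}{3}$ ($k{\left(s \right)} = \frac{2 \left(s + 0\right)}{3} = \frac{2 s}{3}$)
$z{\left(V,x \right)} = 13$ ($z{\left(V,x \right)} = 3 - 5 \left(3 - 5\right) = 3 - -10 = 3 + 10 = 13$)
$11 \cdot 8 \cdot 14 - z{\left(-40,k{\left(9 \right)} \right)} = 11 \cdot 8 \cdot 14 - 13 = 88 \cdot 14 - 13 = 1232 - 13 = 1219$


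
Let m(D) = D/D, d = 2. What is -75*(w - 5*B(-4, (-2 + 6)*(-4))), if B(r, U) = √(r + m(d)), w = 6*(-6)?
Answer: 2700 + 375*I*√3 ≈ 2700.0 + 649.52*I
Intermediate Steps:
m(D) = 1
w = -36
B(r, U) = √(1 + r) (B(r, U) = √(r + 1) = √(1 + r))
-75*(w - 5*B(-4, (-2 + 6)*(-4))) = -75*(-36 - 5*√(1 - 4)) = -75*(-36 - 5*I*√3) = 2700 + 375*I*√3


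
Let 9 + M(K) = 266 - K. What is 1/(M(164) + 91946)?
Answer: 1/92039 ≈ 1.0865e-5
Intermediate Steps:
M(K) = 257 - K (M(K) = -9 + (266 - K) = 257 - K)
1/(M(164) + 91946) = 1/((257 - 1*164) + 91946) = 1/((257 - 164) + 91946) = 1/(93 + 91946) = 1/92039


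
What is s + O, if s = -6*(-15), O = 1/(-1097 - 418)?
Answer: 136349/1515 ≈ 89.999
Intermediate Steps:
O = -1/1515 (O = 1/(-1515) = -1/1515 ≈ -0.00066007)
s = 90
s + O = 90 - 1/1515 = 136349/1515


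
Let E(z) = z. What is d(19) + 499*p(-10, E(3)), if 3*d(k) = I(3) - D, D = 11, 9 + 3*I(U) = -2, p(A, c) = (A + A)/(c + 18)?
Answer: -30248/63 ≈ -480.13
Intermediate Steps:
p(A, c) = 2*A/(18 + c) (p(A, c) = (2*A)/(18 + c) = 2*A/(18 + c))
I(U) = -11/3 (I(U) = -3 + (⅓)*(-2) = -3 - ⅔ = -11/3)
d(k) = -44/9 (d(k) = (-11/3 - 1*11)/3 = (-11/3 - 11)/3 = (⅓)*(-44/3) = -44/9)
d(19) + 499*p(-10, E(3)) = -44/9 + 499*(2*(-10)/(18 + 3)) = -44/9 + 499*(2*(-10)/21) = -44/9 + 499*(2*(-10)*(1/21)) = -44/9 + 499*(-20/21) = -44/9 - 9980/21 = -30248/63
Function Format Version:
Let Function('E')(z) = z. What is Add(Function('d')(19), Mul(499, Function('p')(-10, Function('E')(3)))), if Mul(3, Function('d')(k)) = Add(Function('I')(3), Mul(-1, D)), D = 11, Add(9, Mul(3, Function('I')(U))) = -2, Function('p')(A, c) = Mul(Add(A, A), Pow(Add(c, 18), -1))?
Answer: Rational(-30248, 63) ≈ -480.13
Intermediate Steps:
Function('p')(A, c) = Mul(2, A, Pow(Add(18, c), -1)) (Function('p')(A, c) = Mul(Mul(2, A), Pow(Add(18, c), -1)) = Mul(2, A, Pow(Add(18, c), -1)))
Function('I')(U) = Rational(-11, 3) (Function('I')(U) = Add(-3, Mul(Rational(1, 3), -2)) = Add(-3, Rational(-2, 3)) = Rational(-11, 3))
Function('d')(k) = Rational(-44, 9) (Function('d')(k) = Mul(Rational(1, 3), Add(Rational(-11, 3), Mul(-1, 11))) = Mul(Rational(1, 3), Add(Rational(-11, 3), -11)) = Mul(Rational(1, 3), Rational(-44, 3)) = Rational(-44, 9))
Add(Function('d')(19), Mul(499, Function('p')(-10, Function('E')(3)))) = Add(Rational(-44, 9), Mul(499, Mul(2, -10, Pow(Add(18, 3), -1)))) = Add(Rational(-44, 9), Mul(499, Mul(2, -10, Pow(21, -1)))) = Add(Rational(-44, 9), Mul(499, Mul(2, -10, Rational(1, 21)))) = Add(Rational(-44, 9), Mul(499, Rational(-20, 21))) = Add(Rational(-44, 9), Rational(-9980, 21)) = Rational(-30248, 63)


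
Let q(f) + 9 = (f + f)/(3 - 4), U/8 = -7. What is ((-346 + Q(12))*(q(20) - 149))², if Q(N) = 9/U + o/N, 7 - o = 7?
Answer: 3683002383225/784 ≈ 4.6977e+9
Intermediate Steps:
o = 0 (o = 7 - 1*7 = 7 - 7 = 0)
U = -56 (U = 8*(-7) = -56)
Q(N) = -9/56 (Q(N) = 9/(-56) + 0/N = 9*(-1/56) + 0 = -9/56 + 0 = -9/56)
q(f) = -9 - 2*f (q(f) = -9 + (f + f)/(3 - 4) = -9 + (2*f)/(-1) = -9 + (2*f)*(-1) = -9 - 2*f)
((-346 + Q(12))*(q(20) - 149))² = ((-346 - 9/56)*((-9 - 2*20) - 149))² = (-19385*((-9 - 40) - 149)/56)² = (-19385*(-49 - 149)/56)² = (-19385/56*(-198))² = (1919115/28)² = 3683002383225/784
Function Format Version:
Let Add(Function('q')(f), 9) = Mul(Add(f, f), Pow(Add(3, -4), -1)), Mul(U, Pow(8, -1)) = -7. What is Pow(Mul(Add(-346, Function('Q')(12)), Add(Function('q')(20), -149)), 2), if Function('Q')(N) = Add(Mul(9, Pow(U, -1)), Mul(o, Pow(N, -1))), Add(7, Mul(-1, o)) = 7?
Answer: Rational(3683002383225, 784) ≈ 4.6977e+9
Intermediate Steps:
o = 0 (o = Add(7, Mul(-1, 7)) = Add(7, -7) = 0)
U = -56 (U = Mul(8, -7) = -56)
Function('Q')(N) = Rational(-9, 56) (Function('Q')(N) = Add(Mul(9, Pow(-56, -1)), Mul(0, Pow(N, -1))) = Add(Mul(9, Rational(-1, 56)), 0) = Add(Rational(-9, 56), 0) = Rational(-9, 56))
Function('q')(f) = Add(-9, Mul(-2, f)) (Function('q')(f) = Add(-9, Mul(Add(f, f), Pow(Add(3, -4), -1))) = Add(-9, Mul(Mul(2, f), Pow(-1, -1))) = Add(-9, Mul(Mul(2, f), -1)) = Add(-9, Mul(-2, f)))
Pow(Mul(Add(-346, Function('Q')(12)), Add(Function('q')(20), -149)), 2) = Pow(Mul(Add(-346, Rational(-9, 56)), Add(Add(-9, Mul(-2, 20)), -149)), 2) = Pow(Mul(Rational(-19385, 56), Add(Add(-9, -40), -149)), 2) = Pow(Mul(Rational(-19385, 56), Add(-49, -149)), 2) = Pow(Mul(Rational(-19385, 56), -198), 2) = Pow(Rational(1919115, 28), 2) = Rational(3683002383225, 784)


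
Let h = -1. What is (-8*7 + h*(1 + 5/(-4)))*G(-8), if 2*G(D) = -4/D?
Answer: -223/16 ≈ -13.938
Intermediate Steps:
G(D) = -2/D (G(D) = (-4/D)/2 = -2/D)
(-8*7 + h*(1 + 5/(-4)))*G(-8) = (-8*7 - (1 + 5/(-4)))*(-2/(-8)) = (-56 - (1 + 5*(-1/4)))*(-2*(-1/8)) = (-56 - (1 - 5/4))*(1/4) = (-56 - 1*(-1/4))*(1/4) = (-56 + 1/4)*(1/4) = -223/4*1/4 = -223/16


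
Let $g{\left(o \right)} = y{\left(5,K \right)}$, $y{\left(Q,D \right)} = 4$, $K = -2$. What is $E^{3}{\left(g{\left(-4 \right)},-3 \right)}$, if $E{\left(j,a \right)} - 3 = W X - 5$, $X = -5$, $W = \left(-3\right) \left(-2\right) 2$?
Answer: $-238328$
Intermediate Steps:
$W = 12$ ($W = 6 \cdot 2 = 12$)
$g{\left(o \right)} = 4$
$E{\left(j,a \right)} = -62$ ($E{\left(j,a \right)} = 3 + \left(12 \left(-5\right) - 5\right) = 3 - 65 = -62$)
$E^{3}{\left(g{\left(-4 \right)},-3 \right)} = \left(-62\right)^{3} = -238328$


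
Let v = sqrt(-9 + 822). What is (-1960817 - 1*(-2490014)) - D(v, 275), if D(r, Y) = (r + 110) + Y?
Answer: 528812 - sqrt(813) ≈ 5.2878e+5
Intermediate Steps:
v = sqrt(813) ≈ 28.513
D(r, Y) = 110 + Y + r (D(r, Y) = (110 + r) + Y = 110 + Y + r)
(-1960817 - 1*(-2490014)) - D(v, 275) = (-1960817 - 1*(-2490014)) - (110 + 275 + sqrt(813)) = (-1960817 + 2490014) - (385 + sqrt(813)) = 529197 + (-385 - sqrt(813)) = 528812 - sqrt(813)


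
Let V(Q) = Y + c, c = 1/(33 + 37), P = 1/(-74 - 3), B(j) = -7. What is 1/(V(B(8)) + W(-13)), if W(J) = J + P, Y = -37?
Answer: -770/38499 ≈ -0.020001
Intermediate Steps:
P = -1/77 (P = 1/(-77) = -1/77 ≈ -0.012987)
c = 1/70 ≈ 0.014286
W(J) = -1/77 + J (W(J) = J - 1/77 = -1/77 + J)
V(Q) = -2589/70 (V(Q) = -37 + 1/70 = -2589/70)
1/(V(B(8)) + W(-13)) = 1/(-2589/70 + (-1/77 - 13)) = 1/(-2589/70 - 1002/77) = 1/(-38499/770) = -770/38499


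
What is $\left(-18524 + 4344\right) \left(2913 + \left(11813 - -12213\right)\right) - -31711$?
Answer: $-381963309$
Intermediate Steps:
$\left(-18524 + 4344\right) \left(2913 + \left(11813 - -12213\right)\right) - -31711 = - 14180 \left(2913 + \left(11813 + 12213\right)\right) + 31711 = - 14180 \left(2913 + 24026\right) + 31711 = \left(-14180\right) 26939 + 31711 = -381995020 + 31711 = -381963309$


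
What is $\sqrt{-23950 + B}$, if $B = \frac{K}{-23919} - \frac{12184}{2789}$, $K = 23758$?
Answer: $\frac{2 i \sqrt{543913364900037318}}{9530013} \approx 154.78 i$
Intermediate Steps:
$B = - \frac{51098594}{9530013}$ ($B = \frac{23758}{-23919} - \frac{12184}{2789} = 23758 \left(- \frac{1}{23919}\right) - \frac{12184}{2789} = - \frac{3394}{3417} - \frac{12184}{2789} = - \frac{51098594}{9530013} \approx -5.3619$)
$\sqrt{-23950 + B} = \sqrt{-23950 - \frac{51098594}{9530013}} = \sqrt{- \frac{228294909944}{9530013}} = \frac{2 i \sqrt{543913364900037318}}{9530013}$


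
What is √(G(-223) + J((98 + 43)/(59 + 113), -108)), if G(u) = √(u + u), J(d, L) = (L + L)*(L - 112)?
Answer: √(47520 + I*√446) ≈ 217.99 + 0.0484*I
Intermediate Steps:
J(d, L) = 2*L*(-112 + L) (J(d, L) = (2*L)*(-112 + L) = 2*L*(-112 + L))
G(u) = √2*√u (G(u) = √(2*u) = √2*√u)
√(G(-223) + J((98 + 43)/(59 + 113), -108)) = √(√2*√(-223) + 2*(-108)*(-112 - 108)) = √(√2*(I*√223) + 2*(-108)*(-220)) = √(I*√446 + 47520) = √(47520 + I*√446)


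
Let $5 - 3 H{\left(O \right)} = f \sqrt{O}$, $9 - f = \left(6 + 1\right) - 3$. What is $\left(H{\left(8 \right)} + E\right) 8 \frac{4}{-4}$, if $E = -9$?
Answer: $\frac{176}{3} + \frac{80 \sqrt{2}}{3} \approx 96.379$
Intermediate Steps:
$f = 5$ ($f = 9 - \left(\left(6 + 1\right) - 3\right) = 9 - \left(7 - 3\right) = 9 - 4 = 5$)
$H{\left(O \right)} = \frac{5}{3} - \frac{5 \sqrt{O}}{3}$
$\left(H{\left(8 \right)} + E\right) 8 \frac{4}{-4} = \left(\left(\frac{5}{3} - \frac{5 \sqrt{8}}{3}\right) - 9\right) 8 \frac{4}{-4} = \left(\left(\frac{5}{3} - \frac{5 \cdot 2 \sqrt{2}}{3}\right) - 9\right) 8 \cdot 4 \left(- \frac{1}{4}\right) = \left(\left(\frac{5}{3} - \frac{10 \sqrt{2}}{3}\right) - 9\right) 8 \left(-1\right) = \left(- \frac{22}{3} - \frac{10 \sqrt{2}}{3}\right) \left(-8\right) = \frac{176}{3} + \frac{80 \sqrt{2}}{3}$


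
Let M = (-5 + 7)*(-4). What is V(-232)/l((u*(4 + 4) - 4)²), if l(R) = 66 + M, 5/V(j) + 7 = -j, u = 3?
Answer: 1/2610 ≈ 0.00038314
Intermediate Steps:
V(j) = 5/(-7 - j)
M = -8 (M = 2*(-4) = -8)
l(R) = 58 (l(R) = 66 - 8 = 58)
V(-232)/l((u*(4 + 4) - 4)²) = -5/(7 - 232)/58 = -5/(-225)*(1/58) = -5*(-1/225)*(1/58) = (1/45)*(1/58) = 1/2610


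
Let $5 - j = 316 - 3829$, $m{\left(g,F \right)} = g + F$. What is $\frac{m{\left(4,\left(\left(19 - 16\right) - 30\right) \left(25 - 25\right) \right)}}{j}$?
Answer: $\frac{2}{1759} \approx 0.001137$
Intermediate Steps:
$m{\left(g,F \right)} = F + g$
$j = 3518$ ($j = 5 - \left(316 - 3829\right) = 5 - -3513 = 5 + 3513 = 3518$)
$\frac{m{\left(4,\left(\left(19 - 16\right) - 30\right) \left(25 - 25\right) \right)}}{j} = \frac{\left(\left(19 - 16\right) - 30\right) \left(25 - 25\right) + 4}{3518} = \left(\left(\left(19 - 16\right) - 30\right) 0 + 4\right) \frac{1}{3518} = \left(\left(3 - 30\right) 0 + 4\right) \frac{1}{3518} = \left(\left(-27\right) 0 + 4\right) \frac{1}{3518} = \left(0 + 4\right) \frac{1}{3518} = 4 \cdot \frac{1}{3518} = \frac{2}{1759}$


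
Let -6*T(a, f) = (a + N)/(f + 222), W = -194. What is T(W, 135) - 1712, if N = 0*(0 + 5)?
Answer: -1833455/1071 ≈ -1711.9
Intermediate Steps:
N = 0 (N = 0*5 = 0)
T(a, f) = -a/(6*(222 + f)) (T(a, f) = -(a + 0)/(6*(f + 222)) = -a/(6*(222 + f)))
T(W, 135) - 1712 = -1*(-194)/(1332 + 6*135) - 1712 = -1*(-194)/(1332 + 810) - 1712 = -1*(-194)/2142 - 1712 = -1*(-194)*1/2142 - 1712 = 97/1071 - 1712 = -1833455/1071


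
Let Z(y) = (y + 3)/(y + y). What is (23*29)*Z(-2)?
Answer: -667/4 ≈ -166.75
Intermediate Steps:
Z(y) = (3 + y)/(2*y) (Z(y) = (3 + y)/((2*y)) = (3 + y)*(1/(2*y)) = (3 + y)/(2*y))
(23*29)*Z(-2) = (23*29)*((½)*(3 - 2)/(-2)) = 667*((½)*(-½)*1) = 667*(-¼) = -667/4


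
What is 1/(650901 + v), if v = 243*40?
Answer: 1/660621 ≈ 1.5137e-6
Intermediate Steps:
v = 9720
1/(650901 + v) = 1/(650901 + 9720) = 1/660621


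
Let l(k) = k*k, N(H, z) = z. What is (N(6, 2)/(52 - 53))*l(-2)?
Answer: -8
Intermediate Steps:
l(k) = k²
(N(6, 2)/(52 - 53))*l(-2) = (2/(52 - 53))*(-2)² = (2/(-1))*4 = (2*(-1))*4 = -2*4 = -8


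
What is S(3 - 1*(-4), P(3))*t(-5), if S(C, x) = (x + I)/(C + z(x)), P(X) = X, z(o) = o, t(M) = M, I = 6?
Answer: -9/2 ≈ -4.5000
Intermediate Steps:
S(C, x) = (6 + x)/(C + x) (S(C, x) = (x + 6)/(C + x) = (6 + x)/(C + x))
S(3 - 1*(-4), P(3))*t(-5) = ((6 + 3)/((3 - 1*(-4)) + 3))*(-5) = (9/((3 + 4) + 3))*(-5) = (9/(7 + 3))*(-5) = (9/10)*(-5) = -9/2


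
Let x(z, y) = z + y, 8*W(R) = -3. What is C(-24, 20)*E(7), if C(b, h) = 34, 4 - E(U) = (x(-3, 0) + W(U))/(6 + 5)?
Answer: 6443/44 ≈ 146.43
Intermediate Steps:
W(R) = -3/8 (W(R) = (⅛)*(-3) = -3/8)
x(z, y) = y + z
E(U) = 379/88 (E(U) = 4 - ((0 - 3) - 3/8)/(6 + 5) = 4 - (-3 - 3/8)/11 = 4 - (-27)/(8*11) = 4 - 1*(-27/88) = 4 + 27/88 = 379/88)
C(-24, 20)*E(7) = 34*(379/88) = 6443/44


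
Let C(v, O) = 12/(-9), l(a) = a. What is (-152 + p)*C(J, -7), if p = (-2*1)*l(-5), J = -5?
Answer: 568/3 ≈ 189.33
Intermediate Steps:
C(v, O) = -4/3 (C(v, O) = 12*(-⅑) = -4/3)
p = 10 (p = -2*1*(-5) = -2*(-5) = 10)
(-152 + p)*C(J, -7) = (-152 + 10)*(-4/3) = -142*(-4/3) = 568/3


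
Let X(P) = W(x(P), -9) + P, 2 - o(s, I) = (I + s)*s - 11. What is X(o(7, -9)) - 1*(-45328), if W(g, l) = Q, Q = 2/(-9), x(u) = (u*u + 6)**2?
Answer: 408193/9 ≈ 45355.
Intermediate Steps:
x(u) = (6 + u**2)**2 (x(u) = (u**2 + 6)**2 = (6 + u**2)**2)
Q = -2/9 (Q = 2*(-1/9) = -2/9 ≈ -0.22222)
W(g, l) = -2/9
o(s, I) = 13 - s*(I + s) (o(s, I) = 2 - ((I + s)*s - 11) = 2 - (s*(I + s) - 11) = 2 - (-11 + s*(I + s)) = 2 + (11 - s*(I + s)) = 13 - s*(I + s))
X(P) = -2/9 + P
X(o(7, -9)) - 1*(-45328) = (-2/9 + (13 - 1*7**2 - 1*(-9)*7)) - 1*(-45328) = (-2/9 + (13 - 1*49 + 63)) + 45328 = (-2/9 + (13 - 49 + 63)) + 45328 = (-2/9 + 27) + 45328 = 241/9 + 45328 = 408193/9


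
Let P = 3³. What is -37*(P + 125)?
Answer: -5624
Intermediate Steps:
P = 27
-37*(P + 125) = -37*(27 + 125) = -37*152 = -5624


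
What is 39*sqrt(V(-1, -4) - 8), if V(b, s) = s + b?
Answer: 39*I*sqrt(13) ≈ 140.62*I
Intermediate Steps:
V(b, s) = b + s
39*sqrt(V(-1, -4) - 8) = 39*sqrt((-1 - 4) - 8) = 39*sqrt(-5 - 8) = 39*sqrt(-13) = 39*(I*sqrt(13)) = 39*I*sqrt(13)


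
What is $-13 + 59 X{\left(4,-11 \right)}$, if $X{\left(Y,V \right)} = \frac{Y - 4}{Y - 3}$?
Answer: $-13$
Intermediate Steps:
$X{\left(Y,V \right)} = \frac{-4 + Y}{-3 + Y}$
$-13 + 59 X{\left(4,-11 \right)} = -13 + 59 \frac{-4 + 4}{-3 + 4} = -13 + 59 \cdot 1^{-1} \cdot 0 = -13 + 59 \cdot 1 \cdot 0 = -13 + 59 \cdot 0 = -13 + 0 = -13$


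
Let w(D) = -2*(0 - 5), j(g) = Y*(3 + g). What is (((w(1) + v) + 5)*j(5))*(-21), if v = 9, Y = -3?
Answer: 12096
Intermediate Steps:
j(g) = -9 - 3*g (j(g) = -3*(3 + g) = -9 - 3*g)
w(D) = 10 (w(D) = -2*(-5) = 10)
(((w(1) + v) + 5)*j(5))*(-21) = (((10 + 9) + 5)*(-9 - 3*5))*(-21) = ((19 + 5)*(-9 - 15))*(-21) = (24*(-24))*(-21) = -576*(-21) = 12096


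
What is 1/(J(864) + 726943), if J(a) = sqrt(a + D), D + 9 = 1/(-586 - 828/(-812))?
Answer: 86325208193/62753505717912097 - sqrt(12057014894402)/62753505717912097 ≈ 1.3756e-6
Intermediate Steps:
D = -1068962/118751 (D = -9 + 1/(-586 - 828/(-812)) = -9 + 1/(-586 - 828*(-1/812)) = -9 + 1/(-586 + 207/203) = -9 + 1/(-118751/203) = -9 - 203/118751 = -1068962/118751 ≈ -9.0017)
J(a) = sqrt(-1068962/118751 + a) (J(a) = sqrt(a - 1068962/118751) = sqrt(-1068962/118751 + a))
1/(J(864) + 726943) = 1/(sqrt(-126940306462 + 14101800001*864)/118751 + 726943) = 1/(sqrt(-126940306462 + 12183955200864)/118751 + 726943) = 1/(sqrt(12057014894402)/118751 + 726943) = 1/(726943 + sqrt(12057014894402)/118751)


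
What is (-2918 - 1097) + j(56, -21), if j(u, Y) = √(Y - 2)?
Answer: -4015 + I*√23 ≈ -4015.0 + 4.7958*I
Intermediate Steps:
j(u, Y) = √(-2 + Y)
(-2918 - 1097) + j(56, -21) = (-2918 - 1097) + √(-2 - 21) = -4015 + √(-23) = -4015 + I*√23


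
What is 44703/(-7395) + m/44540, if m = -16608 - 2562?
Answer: -4182027/645830 ≈ -6.4754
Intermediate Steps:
m = -19170
44703/(-7395) + m/44540 = 44703/(-7395) - 19170/44540 = 44703*(-1/7395) - 19170*1/44540 = -14901/2465 - 1917/4454 = -4182027/645830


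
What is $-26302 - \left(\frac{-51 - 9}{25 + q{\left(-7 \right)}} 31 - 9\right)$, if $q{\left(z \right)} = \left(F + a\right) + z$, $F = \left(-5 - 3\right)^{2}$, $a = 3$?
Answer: $- \frac{446609}{17} \approx -26271.0$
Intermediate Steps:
$F = 64$ ($F = \left(-8\right)^{2} = 64$)
$q{\left(z \right)} = 67 + z$ ($q{\left(z \right)} = \left(64 + 3\right) + z = 67 + z$)
$-26302 - \left(\frac{-51 - 9}{25 + q{\left(-7 \right)}} 31 - 9\right) = -26302 - \left(\frac{-51 - 9}{25 + \left(67 - 7\right)} 31 - 9\right) = -26302 - \left(- \frac{60}{25 + 60} \cdot 31 - 9\right) = -26302 - \left(- \frac{60}{85} \cdot 31 - 9\right) = -26302 - \left(\left(-60\right) \frac{1}{85} \cdot 31 - 9\right) = -26302 - \left(\left(- \frac{12}{17}\right) 31 - 9\right) = -26302 - \left(- \frac{372}{17} - 9\right) = -26302 - - \frac{525}{17} = -26302 + \frac{525}{17} = - \frac{446609}{17}$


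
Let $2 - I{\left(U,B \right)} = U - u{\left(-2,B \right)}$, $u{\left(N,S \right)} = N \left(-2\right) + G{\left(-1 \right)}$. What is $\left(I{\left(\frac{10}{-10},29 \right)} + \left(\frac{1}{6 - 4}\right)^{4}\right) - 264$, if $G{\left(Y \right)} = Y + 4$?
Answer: $- \frac{4063}{16} \approx -253.94$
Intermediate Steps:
$G{\left(Y \right)} = 4 + Y$
$u{\left(N,S \right)} = 3 - 2 N$ ($u{\left(N,S \right)} = N \left(-2\right) + \left(4 - 1\right) = - 2 N + 3 = 3 - 2 N$)
$I{\left(U,B \right)} = 9 - U$ ($I{\left(U,B \right)} = 2 - \left(U - \left(3 - -4\right)\right) = 2 - \left(U - \left(3 + 4\right)\right) = 2 - \left(U - 7\right) = 2 - \left(-7 + U\right) = 9 - U$)
$\left(I{\left(\frac{10}{-10},29 \right)} + \left(\frac{1}{6 - 4}\right)^{4}\right) - 264 = \left(\left(9 - \frac{10}{-10}\right) + \left(\frac{1}{6 - 4}\right)^{4}\right) - 264 = \left(\left(9 - 10 \left(- \frac{1}{10}\right)\right) + \left(\frac{1}{2}\right)^{4}\right) - 264 = \left(\left(9 - -1\right) + \left(\frac{1}{2}\right)^{4}\right) - 264 = \left(\left(9 + 1\right) + \frac{1}{16}\right) - 264 = \left(10 + \frac{1}{16}\right) - 264 = \frac{161}{16} - 264 = - \frac{4063}{16}$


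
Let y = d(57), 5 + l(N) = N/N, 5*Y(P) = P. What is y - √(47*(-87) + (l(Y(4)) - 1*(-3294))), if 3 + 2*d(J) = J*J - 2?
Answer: 1622 - I*√799 ≈ 1622.0 - 28.267*I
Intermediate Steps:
Y(P) = P/5
l(N) = -4 (l(N) = -5 + N/N = -5 + 1 = -4)
d(J) = -5/2 + J²/2 (d(J) = -3/2 + (J*J - 2)/2 = -3/2 + (J² - 2)/2 = -3/2 + (-2 + J²)/2 = -3/2 + (-1 + J²/2) = -5/2 + J²/2)
y = 1622 (y = -5/2 + (½)*57² = -5/2 + (½)*3249 = -5/2 + 3249/2 = 1622)
y - √(47*(-87) + (l(Y(4)) - 1*(-3294))) = 1622 - √(47*(-87) + (-4 - 1*(-3294))) = 1622 - √(-4089 + (-4 + 3294)) = 1622 - √(-4089 + 3290) = 1622 - √(-799) = 1622 - I*√799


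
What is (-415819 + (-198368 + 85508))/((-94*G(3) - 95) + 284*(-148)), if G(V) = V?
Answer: 528679/42409 ≈ 12.466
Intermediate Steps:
(-415819 + (-198368 + 85508))/((-94*G(3) - 95) + 284*(-148)) = (-415819 + (-198368 + 85508))/((-94*3 - 95) + 284*(-148)) = (-415819 - 112860)/((-282 - 95) - 42032) = -528679/(-377 - 42032) = -528679/(-42409) = -528679*(-1/42409) = 528679/42409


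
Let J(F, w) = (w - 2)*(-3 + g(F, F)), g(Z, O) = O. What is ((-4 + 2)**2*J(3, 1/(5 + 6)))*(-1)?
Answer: 0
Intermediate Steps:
J(F, w) = (-3 + F)*(-2 + w) (J(F, w) = (w - 2)*(-3 + F) = (-2 + w)*(-3 + F) = (-3 + F)*(-2 + w))
((-4 + 2)**2*J(3, 1/(5 + 6)))*(-1) = ((-4 + 2)**2*(6 - 3/(5 + 6) - 2*3 + 3/(5 + 6)))*(-1) = ((-2)**2*(6 - 3/11 - 6 + 3/11))*(-1) = (4*(6 - 3*1/11 - 6 + 3*(1/11)))*(-1) = (4*(6 - 3/11 - 6 + 3/11))*(-1) = (4*0)*(-1) = 0*(-1) = 0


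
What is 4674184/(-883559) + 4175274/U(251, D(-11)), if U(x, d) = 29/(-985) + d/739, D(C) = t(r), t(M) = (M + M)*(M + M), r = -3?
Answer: 2685351830728506554/12395449211 ≈ 2.1664e+8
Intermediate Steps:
t(M) = 4*M**2 (t(M) = (2*M)*(2*M) = 4*M**2)
D(C) = 36 (D(C) = 4*(-3)**2 = 4*9 = 36)
U(x, d) = -29/985 + d/739 (U(x, d) = 29*(-1/985) + d*(1/739) = -29/985 + d/739)
4674184/(-883559) + 4175274/U(251, D(-11)) = 4674184/(-883559) + 4175274/(-29/985 + (1/739)*36) = 4674184*(-1/883559) + 4175274/(-29/985 + 36/739) = -4674184/883559 + 4175274/(14029/727915) = -4674184/883559 + 4175274*(727915/14029) = -4674184/883559 + 3039244573710/14029 = 2685351830728506554/12395449211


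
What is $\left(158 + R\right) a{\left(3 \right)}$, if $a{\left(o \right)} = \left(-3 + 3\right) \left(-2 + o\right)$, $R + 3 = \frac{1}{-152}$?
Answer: $0$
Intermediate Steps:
$R = - \frac{457}{152}$ ($R = -3 + \frac{1}{-152} = -3 - \frac{1}{152} = - \frac{457}{152} \approx -3.0066$)
$a{\left(o \right)} = 0$ ($a{\left(o \right)} = 0 \left(-2 + o\right) = 0$)
$\left(158 + R\right) a{\left(3 \right)} = \left(158 - \frac{457}{152}\right) 0 = \frac{23559}{152} \cdot 0 = 0$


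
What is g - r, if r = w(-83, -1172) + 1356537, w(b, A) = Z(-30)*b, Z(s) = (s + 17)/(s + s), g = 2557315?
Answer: 72047759/60 ≈ 1.2008e+6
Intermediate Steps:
Z(s) = (17 + s)/(2*s) (Z(s) = (17 + s)/((2*s)) = (17 + s)*(1/(2*s)) = (17 + s)/(2*s))
w(b, A) = 13*b/60 (w(b, A) = ((1/2)*(17 - 30)/(-30))*b = ((1/2)*(-1/30)*(-13))*b = 13*b/60)
r = 81391141/60 (r = (13/60)*(-83) + 1356537 = -1079/60 + 1356537 = 81391141/60 ≈ 1.3565e+6)
g - r = 2557315 - 1*81391141/60 = 2557315 - 81391141/60 = 72047759/60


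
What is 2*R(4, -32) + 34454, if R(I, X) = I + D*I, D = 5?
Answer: 34502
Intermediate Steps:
R(I, X) = 6*I (R(I, X) = I + 5*I = 6*I)
2*R(4, -32) + 34454 = 2*(6*4) + 34454 = 2*24 + 34454 = 48 + 34454 = 34502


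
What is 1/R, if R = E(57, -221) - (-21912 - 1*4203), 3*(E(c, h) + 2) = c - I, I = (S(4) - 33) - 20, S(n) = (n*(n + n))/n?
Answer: 1/26147 ≈ 3.8245e-5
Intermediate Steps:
S(n) = 2*n (S(n) = (n*(2*n))/n = (2*n²)/n = 2*n)
I = -45 (I = (2*4 - 33) - 20 = (8 - 33) - 20 = -25 - 20 = -45)
E(c, h) = 13 + c/3 (E(c, h) = -2 + (c - 1*(-45))/3 = -2 + (c + 45)/3 = -2 + (45 + c)/3 = -2 + (15 + c/3) = 13 + c/3)
R = 26147 (R = (13 + (⅓)*57) - (-21912 - 1*4203) = (13 + 19) - (-21912 - 4203) = 32 - 1*(-26115) = 32 + 26115 = 26147)
1/R = 1/26147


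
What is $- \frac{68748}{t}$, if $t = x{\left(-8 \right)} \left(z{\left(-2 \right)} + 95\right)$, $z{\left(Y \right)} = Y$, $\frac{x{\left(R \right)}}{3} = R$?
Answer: $\frac{5729}{186} \approx 30.801$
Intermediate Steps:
$x{\left(R \right)} = 3 R$
$t = -2232$ ($t = 3 \left(-8\right) \left(-2 + 95\right) = \left(-24\right) 93 = -2232$)
$- \frac{68748}{t} = - \frac{68748}{-2232} = \left(-68748\right) \left(- \frac{1}{2232}\right) = \frac{5729}{186}$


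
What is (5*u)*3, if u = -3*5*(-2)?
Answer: 450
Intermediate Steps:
u = 30 (u = -15*(-2) = 30)
(5*u)*3 = (5*30)*3 = 150*3 = 450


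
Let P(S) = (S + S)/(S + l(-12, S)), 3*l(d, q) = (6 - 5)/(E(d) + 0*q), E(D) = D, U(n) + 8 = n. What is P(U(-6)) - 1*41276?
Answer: -20843372/505 ≈ -41274.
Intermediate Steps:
U(n) = -8 + n
l(d, q) = 1/(3*d) (l(d, q) = ((6 - 5)/(d + 0*q))/3 = (1/(d + 0))/3 = (1/d)/3 = 1/(3*d))
P(S) = 2*S/(-1/36 + S) (P(S) = (S + S)/(S + (⅓)/(-12)) = (2*S)/(S + (⅓)*(-1/12)) = (2*S)/(S - 1/36) = (2*S)/(-1/36 + S) = 2*S/(-1/36 + S))
P(U(-6)) - 1*41276 = 72*(-8 - 6)/(-1 + 36*(-8 - 6)) - 1*41276 = 72*(-14)/(-1 + 36*(-14)) - 41276 = 72*(-14)/(-1 - 504) - 41276 = 72*(-14)/(-505) - 41276 = 72*(-14)*(-1/505) - 41276 = 1008/505 - 41276 = -20843372/505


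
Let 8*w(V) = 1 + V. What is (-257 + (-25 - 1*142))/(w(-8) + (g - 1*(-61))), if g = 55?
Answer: -3392/921 ≈ -3.6830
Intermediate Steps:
w(V) = 1/8 + V/8 (w(V) = (1 + V)/8 = 1/8 + V/8)
(-257 + (-25 - 1*142))/(w(-8) + (g - 1*(-61))) = (-257 + (-25 - 1*142))/((1/8 + (1/8)*(-8)) + (55 - 1*(-61))) = (-257 + (-25 - 142))/((1/8 - 1) + (55 + 61)) = (-257 - 167)/(-7/8 + 116) = -424/921/8 = -424*8/921 = -3392/921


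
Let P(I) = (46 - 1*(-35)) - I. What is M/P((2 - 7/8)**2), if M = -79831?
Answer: -5109184/5103 ≈ -1001.2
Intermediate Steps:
P(I) = 81 - I (P(I) = (46 + 35) - I = 81 - I)
M/P((2 - 7/8)**2) = -79831/(81 - (2 - 7/8)**2) = -79831/(81 - (9/8)**2) = -79831/(81 - 1*81/64) = -79831/(81 - 81/64) = -79831/5103/64 = -79831*64/5103 = -5109184/5103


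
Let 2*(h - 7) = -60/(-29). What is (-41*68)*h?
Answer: -649604/29 ≈ -22400.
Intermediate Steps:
h = 233/29 (h = 7 + (-60/(-29))/2 = 7 + (-60*(-1/29))/2 = 7 + (½)*(60/29) = 7 + 30/29 = 233/29 ≈ 8.0345)
(-41*68)*h = -41*68*(233/29) = -2788*233/29 = -649604/29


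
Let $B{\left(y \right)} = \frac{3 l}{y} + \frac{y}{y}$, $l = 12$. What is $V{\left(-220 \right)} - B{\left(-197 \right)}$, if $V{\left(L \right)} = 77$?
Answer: $\frac{15008}{197} \approx 76.183$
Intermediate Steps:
$B{\left(y \right)} = 1 + \frac{36}{y}$ ($B{\left(y \right)} = \frac{3 \cdot 12}{y} + \frac{y}{y} = \frac{36}{y} + 1 = 1 + \frac{36}{y}$)
$V{\left(-220 \right)} - B{\left(-197 \right)} = 77 - \frac{36 - 197}{-197} = 77 - \left(- \frac{1}{197}\right) \left(-161\right) = 77 - \frac{161}{197} = \frac{15008}{197}$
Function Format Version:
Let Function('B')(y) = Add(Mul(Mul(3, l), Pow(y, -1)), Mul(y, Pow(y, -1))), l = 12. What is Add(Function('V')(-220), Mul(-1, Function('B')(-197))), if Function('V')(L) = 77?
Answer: Rational(15008, 197) ≈ 76.183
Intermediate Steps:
Function('B')(y) = Add(1, Mul(36, Pow(y, -1))) (Function('B')(y) = Add(Mul(Mul(3, 12), Pow(y, -1)), Mul(y, Pow(y, -1))) = Add(Mul(36, Pow(y, -1)), 1) = Add(1, Mul(36, Pow(y, -1))))
Add(Function('V')(-220), Mul(-1, Function('B')(-197))) = Add(77, Mul(-1, Mul(Pow(-197, -1), Add(36, -197)))) = Add(77, Mul(-1, Mul(Rational(-1, 197), -161))) = Add(77, Mul(-1, Rational(161, 197))) = Add(77, Rational(-161, 197)) = Rational(15008, 197)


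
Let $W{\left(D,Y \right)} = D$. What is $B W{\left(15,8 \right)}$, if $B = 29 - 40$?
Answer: $-165$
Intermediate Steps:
$B = -11$ ($B = 29 - 40 = -11$)
$B W{\left(15,8 \right)} = \left(-11\right) 15 = -165$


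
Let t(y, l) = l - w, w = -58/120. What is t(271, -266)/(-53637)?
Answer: 15931/3218220 ≈ 0.0049503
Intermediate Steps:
w = -29/60 (w = -58*1/120 = -29/60 ≈ -0.48333)
t(y, l) = 29/60 + l (t(y, l) = l - 1*(-29/60) = l + 29/60 = 29/60 + l)
t(271, -266)/(-53637) = (29/60 - 266)/(-53637) = -15931/60*(-1/53637) = 15931/3218220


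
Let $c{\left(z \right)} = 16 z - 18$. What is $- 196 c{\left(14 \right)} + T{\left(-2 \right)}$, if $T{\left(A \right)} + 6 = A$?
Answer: $-40384$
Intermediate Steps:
$T{\left(A \right)} = -6 + A$
$c{\left(z \right)} = -18 + 16 z$
$- 196 c{\left(14 \right)} + T{\left(-2 \right)} = - 196 \left(-18 + 16 \cdot 14\right) - 8 = - 196 \left(-18 + 224\right) - 8 = \left(-196\right) 206 - 8 = -40376 - 8 = -40384$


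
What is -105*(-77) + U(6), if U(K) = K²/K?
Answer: 8091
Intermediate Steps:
U(K) = K
-105*(-77) + U(6) = -105*(-77) + 6 = 8085 + 6 = 8091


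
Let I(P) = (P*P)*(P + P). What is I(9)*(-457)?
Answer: -666306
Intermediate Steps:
I(P) = 2*P³ (I(P) = P²*(2*P) = 2*P³)
I(9)*(-457) = (2*9³)*(-457) = (2*729)*(-457) = 1458*(-457) = -666306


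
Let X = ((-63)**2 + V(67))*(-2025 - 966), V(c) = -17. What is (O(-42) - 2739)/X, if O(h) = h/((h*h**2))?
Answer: 4831595/20851242048 ≈ 0.00023172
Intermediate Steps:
O(h) = h**(-2) (O(h) = h/(h**3) = h/h**3 = h**(-2))
X = -11820432 (X = ((-63)**2 - 17)*(-2025 - 966) = (3969 - 17)*(-2991) = 3952*(-2991) = -11820432)
(O(-42) - 2739)/X = ((-42)**(-2) - 2739)/(-11820432) = (1/1764 - 2739)*(-1/11820432) = -4831595/1764*(-1/11820432) = 4831595/20851242048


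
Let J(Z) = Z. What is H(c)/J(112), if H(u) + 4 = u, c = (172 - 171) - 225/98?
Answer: -519/10976 ≈ -0.047285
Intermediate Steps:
c = -127/98 (c = 1 - 225*1/98 = 1 - 225/98 = -127/98 ≈ -1.2959)
H(u) = -4 + u
H(c)/J(112) = (-4 - 127/98)/112 = -519/98*1/112 = -519/10976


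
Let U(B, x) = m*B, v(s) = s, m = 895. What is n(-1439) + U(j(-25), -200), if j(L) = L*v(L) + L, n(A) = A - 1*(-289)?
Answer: 535850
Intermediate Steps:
n(A) = 289 + A (n(A) = A + 289 = 289 + A)
j(L) = L + L**2 (j(L) = L*L + L = L**2 + L = L + L**2)
U(B, x) = 895*B
n(-1439) + U(j(-25), -200) = (289 - 1439) + 895*(-25*(1 - 25)) = -1150 + 895*(-25*(-24)) = -1150 + 895*600 = -1150 + 537000 = 535850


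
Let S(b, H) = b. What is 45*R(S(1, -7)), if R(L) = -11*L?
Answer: -495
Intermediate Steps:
45*R(S(1, -7)) = 45*(-11*1) = 45*(-11) = -495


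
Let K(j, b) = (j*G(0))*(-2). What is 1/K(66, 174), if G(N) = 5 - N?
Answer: -1/660 ≈ -0.0015152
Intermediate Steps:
K(j, b) = -10*j (K(j, b) = (j*(5 - 1*0))*(-2) = (j*(5 + 0))*(-2) = (j*5)*(-2) = (5*j)*(-2) = -10*j)
1/K(66, 174) = 1/(-10*66) = 1/(-660) = -1/660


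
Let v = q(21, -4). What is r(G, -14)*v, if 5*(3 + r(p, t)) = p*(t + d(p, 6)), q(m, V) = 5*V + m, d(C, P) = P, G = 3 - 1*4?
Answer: -7/5 ≈ -1.4000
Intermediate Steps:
G = -1 (G = 3 - 4 = -1)
q(m, V) = m + 5*V
r(p, t) = -3 + p*(6 + t)/5 (r(p, t) = -3 + (p*(t + 6))/5 = -3 + (p*(6 + t))/5 = -3 + p*(6 + t)/5)
v = 1 (v = 21 + 5*(-4) = 21 - 20 = 1)
r(G, -14)*v = (-3 + (6/5)*(-1) + (⅕)*(-1)*(-14))*1 = (-3 - 6/5 + 14/5)*1 = -7/5*1 = -7/5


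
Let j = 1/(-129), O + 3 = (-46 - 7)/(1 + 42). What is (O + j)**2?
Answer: 299209/16641 ≈ 17.980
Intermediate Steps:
O = -182/43 (O = -3 + (-46 - 7)/(1 + 42) = -3 - 53/43 = -182/43 ≈ -4.2326)
j = -1/129 ≈ -0.0077519
(O + j)**2 = (-182/43 - 1/129)**2 = (-547/129)**2 = 299209/16641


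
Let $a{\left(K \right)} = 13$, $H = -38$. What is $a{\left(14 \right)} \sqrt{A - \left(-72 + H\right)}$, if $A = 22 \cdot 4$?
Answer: $39 \sqrt{22} \approx 182.93$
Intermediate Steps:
$A = 88$
$a{\left(14 \right)} \sqrt{A - \left(-72 + H\right)} = 13 \sqrt{88 + \left(72 - -38\right)} = 13 \sqrt{88 + \left(72 + 38\right)} = 13 \sqrt{88 + 110} = 13 \sqrt{198} = 13 \cdot 3 \sqrt{22} = 39 \sqrt{22}$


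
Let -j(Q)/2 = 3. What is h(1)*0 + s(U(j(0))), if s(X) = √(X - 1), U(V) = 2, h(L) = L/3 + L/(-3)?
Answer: 1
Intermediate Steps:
j(Q) = -6 (j(Q) = -2*3 = -6)
h(L) = 0 (h(L) = L*(⅓) + L*(-⅓) = L/3 - L/3 = 0)
s(X) = √(-1 + X)
h(1)*0 + s(U(j(0))) = 0*0 + √(-1 + 2) = 0 + √1 = 0 + 1 = 1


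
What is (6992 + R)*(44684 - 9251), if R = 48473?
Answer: 1965291345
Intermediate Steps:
(6992 + R)*(44684 - 9251) = (6992 + 48473)*(44684 - 9251) = 55465*35433 = 1965291345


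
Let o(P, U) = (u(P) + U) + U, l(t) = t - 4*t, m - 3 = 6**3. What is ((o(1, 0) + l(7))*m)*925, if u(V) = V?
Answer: -4051500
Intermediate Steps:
m = 219 (m = 3 + 6**3 = 3 + 216 = 219)
l(t) = -3*t
o(P, U) = P + 2*U (o(P, U) = (P + U) + U = P + 2*U)
((o(1, 0) + l(7))*m)*925 = (((1 + 2*0) - 3*7)*219)*925 = (((1 + 0) - 21)*219)*925 = ((1 - 21)*219)*925 = -20*219*925 = -4380*925 = -4051500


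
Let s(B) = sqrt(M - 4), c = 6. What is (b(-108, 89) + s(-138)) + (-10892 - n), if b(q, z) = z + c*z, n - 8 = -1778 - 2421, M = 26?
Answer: -6078 + sqrt(22) ≈ -6073.3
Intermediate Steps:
n = -4191 (n = 8 + (-1778 - 2421) = 8 - 4199 = -4191)
s(B) = sqrt(22) (s(B) = sqrt(26 - 4) = sqrt(22))
b(q, z) = 7*z (b(q, z) = z + 6*z = 7*z)
(b(-108, 89) + s(-138)) + (-10892 - n) = (7*89 + sqrt(22)) + (-10892 - 1*(-4191)) = (623 + sqrt(22)) + (-10892 + 4191) = (623 + sqrt(22)) - 6701 = -6078 + sqrt(22)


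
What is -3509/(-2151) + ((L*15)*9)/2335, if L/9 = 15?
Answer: 9479098/1004517 ≈ 9.4365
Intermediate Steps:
L = 135 (L = 9*15 = 135)
-3509/(-2151) + ((L*15)*9)/2335 = -3509/(-2151) + ((135*15)*9)/2335 = -3509*(-1/2151) + (2025*9)*(1/2335) = 3509/2151 + 18225*(1/2335) = 3509/2151 + 3645/467 = 9479098/1004517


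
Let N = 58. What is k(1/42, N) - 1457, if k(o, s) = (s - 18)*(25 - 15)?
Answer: -1057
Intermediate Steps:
k(o, s) = -180 + 10*s (k(o, s) = (-18 + s)*10 = -180 + 10*s)
k(1/42, N) - 1457 = (-180 + 10*58) - 1457 = (-180 + 580) - 1457 = 400 - 1457 = -1057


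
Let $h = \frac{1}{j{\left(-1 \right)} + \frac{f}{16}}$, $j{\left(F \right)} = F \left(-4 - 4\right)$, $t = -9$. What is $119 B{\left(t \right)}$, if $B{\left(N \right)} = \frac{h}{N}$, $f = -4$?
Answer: $- \frac{476}{279} \approx -1.7061$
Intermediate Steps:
$j{\left(F \right)} = - 8 F$ ($j{\left(F \right)} = F \left(-8\right) = - 8 F$)
$h = \frac{4}{31}$ ($h = \frac{1}{\left(-8\right) \left(-1\right) - \frac{4}{16}} = \frac{1}{8 - \frac{1}{4}} = \frac{1}{\frac{31}{4}} = \frac{4}{31} \approx 0.12903$)
$B{\left(N \right)} = \frac{4}{31 N}$
$119 B{\left(t \right)} = 119 \frac{4}{31 \left(-9\right)} = 119 \cdot \frac{4}{31} \left(- \frac{1}{9}\right) = 119 \left(- \frac{4}{279}\right) = - \frac{476}{279}$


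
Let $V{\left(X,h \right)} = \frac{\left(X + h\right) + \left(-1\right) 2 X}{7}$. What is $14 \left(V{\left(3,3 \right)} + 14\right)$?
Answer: $196$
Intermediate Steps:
$V{\left(X,h \right)} = - \frac{X}{7} + \frac{h}{7}$ ($V{\left(X,h \right)} = \left(\left(X + h\right) - 2 X\right) \frac{1}{7} = \left(h - X\right) \frac{1}{7} = - \frac{X}{7} + \frac{h}{7}$)
$14 \left(V{\left(3,3 \right)} + 14\right) = 14 \left(\left(\left(- \frac{1}{7}\right) 3 + \frac{1}{7} \cdot 3\right) + 14\right) = 14 \left(\left(- \frac{3}{7} + \frac{3}{7}\right) + 14\right) = 14 \left(0 + 14\right) = 14 \cdot 14 = 196$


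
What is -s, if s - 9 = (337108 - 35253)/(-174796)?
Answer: -1271309/174796 ≈ -7.2731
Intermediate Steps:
s = 1271309/174796 (s = 9 + (337108 - 35253)/(-174796) = 9 + 301855*(-1/174796) = 9 - 301855/174796 = 1271309/174796 ≈ 7.2731)
-s = -1*1271309/174796 = -1271309/174796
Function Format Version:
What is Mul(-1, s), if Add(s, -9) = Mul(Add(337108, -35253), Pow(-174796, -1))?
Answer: Rational(-1271309, 174796) ≈ -7.2731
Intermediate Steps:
s = Rational(1271309, 174796) (s = Add(9, Mul(Add(337108, -35253), Pow(-174796, -1))) = Add(9, Mul(301855, Rational(-1, 174796))) = Add(9, Rational(-301855, 174796)) = Rational(1271309, 174796) ≈ 7.2731)
Mul(-1, s) = Mul(-1, Rational(1271309, 174796)) = Rational(-1271309, 174796)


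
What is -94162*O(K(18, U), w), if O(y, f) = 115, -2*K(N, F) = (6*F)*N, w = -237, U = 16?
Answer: -10828630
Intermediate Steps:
K(N, F) = -3*F*N (K(N, F) = -6*F*N/2 = -3*F*N)
-94162*O(K(18, U), w) = -94162/(1/115) = -94162/1/115 = -94162*115 = -10828630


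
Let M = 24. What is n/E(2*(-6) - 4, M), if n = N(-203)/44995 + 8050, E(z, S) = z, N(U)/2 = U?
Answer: -22638084/44995 ≈ -503.12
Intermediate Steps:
N(U) = 2*U
n = 362209344/44995 (n = (2*(-203))/44995 + 8050 = -406*1/44995 + 8050 = -406/44995 + 8050 = 362209344/44995 ≈ 8050.0)
n/E(2*(-6) - 4, M) = 362209344/(44995*(2*(-6) - 4)) = 362209344/(44995*(-12 - 4)) = (362209344/44995)/(-16) = (362209344/44995)*(-1/16) = -22638084/44995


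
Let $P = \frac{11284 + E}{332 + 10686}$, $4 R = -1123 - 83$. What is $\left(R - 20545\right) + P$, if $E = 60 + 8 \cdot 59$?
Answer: $- \frac{32810703}{1574} \approx -20845.0$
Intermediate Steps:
$R = - \frac{603}{2}$ ($R = \frac{-1123 - 83}{4} = \frac{1}{4} \left(-1206\right) = - \frac{603}{2} \approx -301.5$)
$E = 532$ ($E = 60 + 472 = 532$)
$P = \frac{844}{787}$ ($P = \frac{11284 + 532}{332 + 10686} = \frac{11816}{11018} = 11816 \cdot \frac{1}{11018} = \frac{844}{787} \approx 1.0724$)
$\left(R - 20545\right) + P = \left(- \frac{603}{2} - 20545\right) + \frac{844}{787} = - \frac{41693}{2} + \frac{844}{787} = - \frac{32810703}{1574}$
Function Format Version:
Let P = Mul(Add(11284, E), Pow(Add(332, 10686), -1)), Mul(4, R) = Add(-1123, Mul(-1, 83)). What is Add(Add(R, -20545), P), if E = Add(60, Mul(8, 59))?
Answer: Rational(-32810703, 1574) ≈ -20845.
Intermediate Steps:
R = Rational(-603, 2) (R = Mul(Rational(1, 4), Add(-1123, Mul(-1, 83))) = Mul(Rational(1, 4), Add(-1123, -83)) = Mul(Rational(1, 4), -1206) = Rational(-603, 2) ≈ -301.50)
E = 532 (E = Add(60, 472) = 532)
P = Rational(844, 787) (P = Mul(Add(11284, 532), Pow(Add(332, 10686), -1)) = Mul(11816, Pow(11018, -1)) = Mul(11816, Rational(1, 11018)) = Rational(844, 787) ≈ 1.0724)
Add(Add(R, -20545), P) = Add(Add(Rational(-603, 2), -20545), Rational(844, 787)) = Add(Rational(-41693, 2), Rational(844, 787)) = Rational(-32810703, 1574)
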